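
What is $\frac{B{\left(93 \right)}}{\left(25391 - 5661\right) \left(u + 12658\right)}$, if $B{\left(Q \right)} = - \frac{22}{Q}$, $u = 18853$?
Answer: $- \frac{11}{28909609395} \approx -3.805 \cdot 10^{-10}$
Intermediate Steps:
$\frac{B{\left(93 \right)}}{\left(25391 - 5661\right) \left(u + 12658\right)} = \frac{\left(-22\right) \frac{1}{93}}{\left(25391 - 5661\right) \left(18853 + 12658\right)} = \frac{\left(-22\right) \frac{1}{93}}{19730 \cdot 31511} = - \frac{22}{93 \cdot 621712030} = \left(- \frac{22}{93}\right) \frac{1}{621712030} = - \frac{11}{28909609395}$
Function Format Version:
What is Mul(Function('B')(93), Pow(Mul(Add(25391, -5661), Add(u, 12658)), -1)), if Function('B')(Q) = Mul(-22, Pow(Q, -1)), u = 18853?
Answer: Rational(-11, 28909609395) ≈ -3.8050e-10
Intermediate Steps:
Mul(Function('B')(93), Pow(Mul(Add(25391, -5661), Add(u, 12658)), -1)) = Mul(Mul(-22, Pow(93, -1)), Pow(Mul(Add(25391, -5661), Add(18853, 12658)), -1)) = Mul(Mul(-22, Rational(1, 93)), Pow(Mul(19730, 31511), -1)) = Mul(Rational(-22, 93), Pow(621712030, -1)) = Mul(Rational(-22, 93), Rational(1, 621712030)) = Rational(-11, 28909609395)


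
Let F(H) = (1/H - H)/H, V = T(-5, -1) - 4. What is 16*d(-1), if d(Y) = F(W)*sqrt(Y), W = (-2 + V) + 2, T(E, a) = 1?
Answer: -128*I/9 ≈ -14.222*I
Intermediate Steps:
V = -3 (V = 1 - 4 = -3)
W = -3 (W = (-2 - 3) + 2 = -5 + 2 = -3)
F(H) = (1/H - H)/H
d(Y) = -8*sqrt(Y)/9 (d(Y) = (-1 + (-3)**(-2))*sqrt(Y) = (-1 + 1/9)*sqrt(Y) = -8*sqrt(Y)/9)
16*d(-1) = 16*(-8*I/9) = -128*I/9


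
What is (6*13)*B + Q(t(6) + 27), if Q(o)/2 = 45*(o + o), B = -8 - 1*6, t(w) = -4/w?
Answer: 3648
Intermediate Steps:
B = -14 (B = -8 - 6 = -14)
Q(o) = 180*o (Q(o) = 2*(45*(o + o)) = 2*(45*(2*o)) = 2*(90*o) = 180*o)
(6*13)*B + Q(t(6) + 27) = (6*13)*(-14) + 180*(-4/6 + 27) = 78*(-14) + 180*(-4*1/6 + 27) = -1092 + 180*(-2/3 + 27) = -1092 + 180*(79/3) = -1092 + 4740 = 3648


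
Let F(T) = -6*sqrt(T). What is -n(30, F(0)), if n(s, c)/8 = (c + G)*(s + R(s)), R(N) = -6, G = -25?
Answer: 4800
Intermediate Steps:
n(s, c) = 8*(-25 + c)*(-6 + s) (n(s, c) = 8*((c - 25)*(s - 6)) = 8*((-25 + c)*(-6 + s)) = 8*(-25 + c)*(-6 + s))
-n(30, F(0)) = -(1200 - 200*30 - (-288)*sqrt(0) + 8*(-6*sqrt(0))*30) = -(1200 - 6000 - (-288)*0 + 8*(-6*0)*30) = -(1200 - 6000 - 48*0 + 8*0*30) = -(1200 - 6000 + 0 + 0) = -1*(-4800) = 4800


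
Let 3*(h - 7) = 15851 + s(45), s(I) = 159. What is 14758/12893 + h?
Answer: 206731957/38679 ≈ 5344.8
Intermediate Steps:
h = 16031/3 (h = 7 + (15851 + 159)/3 = 7 + (⅓)*16010 = 7 + 16010/3 = 16031/3 ≈ 5343.7)
14758/12893 + h = 14758/12893 + 16031/3 = 206731957/38679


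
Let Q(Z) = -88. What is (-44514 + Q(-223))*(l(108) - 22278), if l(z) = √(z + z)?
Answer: 993643356 - 267612*√6 ≈ 9.9299e+8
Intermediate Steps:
l(z) = √2*√z (l(z) = √(2*z) = √2*√z)
(-44514 + Q(-223))*(l(108) - 22278) = (-44514 - 88)*(√2*√108 - 22278) = -44602*(√2*(6*√3) - 22278) = -44602*(6*√6 - 22278) = -44602*(-22278 + 6*√6) = 993643356 - 267612*√6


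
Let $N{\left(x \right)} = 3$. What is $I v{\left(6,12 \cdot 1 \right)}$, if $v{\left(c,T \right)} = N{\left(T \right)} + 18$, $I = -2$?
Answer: $-42$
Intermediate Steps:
$v{\left(c,T \right)} = 21$ ($v{\left(c,T \right)} = 3 + 18 = 21$)
$I v{\left(6,12 \cdot 1 \right)} = \left(-2\right) 21 = -42$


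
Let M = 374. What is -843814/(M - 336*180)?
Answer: 421907/30053 ≈ 14.039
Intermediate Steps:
-843814/(M - 336*180) = -843814/(374 - 336*180) = -843814/(374 - 60480) = -843814/(-60106) = -843814*(-1/60106) = 421907/30053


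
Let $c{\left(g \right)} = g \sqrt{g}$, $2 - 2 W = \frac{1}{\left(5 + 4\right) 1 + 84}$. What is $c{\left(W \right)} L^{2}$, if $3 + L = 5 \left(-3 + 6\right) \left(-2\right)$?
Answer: $\frac{22385 \sqrt{34410}}{3844} \approx 1080.2$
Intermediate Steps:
$W = \frac{185}{186}$ ($W = 1 - \frac{1}{2 \left(\left(5 + 4\right) 1 + 84\right)} = 1 - \frac{1}{2 \left(9 \cdot 1 + 84\right)} = 1 - \frac{1}{2 \left(9 + 84\right)} = 1 - \frac{1}{2 \cdot 93} = 1 - \frac{1}{186} = \frac{185}{186} \approx 0.99462$)
$c{\left(g \right)} = g^{\frac{3}{2}}$
$L = -33$ ($L = -3 + 5 \left(-3 + 6\right) \left(-2\right) = -3 + 5 \cdot 3 \left(-2\right) = -3 + 15 \left(-2\right) = -3 - 30 = -33$)
$c{\left(W \right)} L^{2} = \left(\frac{185}{186}\right)^{\frac{3}{2}} \left(-33\right)^{2} = \frac{185 \sqrt{34410}}{34596} \cdot 1089 = \frac{22385 \sqrt{34410}}{3844}$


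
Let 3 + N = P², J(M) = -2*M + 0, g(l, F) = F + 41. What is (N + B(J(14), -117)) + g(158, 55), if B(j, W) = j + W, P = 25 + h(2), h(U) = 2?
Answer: 677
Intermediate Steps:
P = 27 (P = 25 + 2 = 27)
g(l, F) = 41 + F
J(M) = -2*M
N = 726 (N = -3 + 27² = -3 + 729 = 726)
B(j, W) = W + j
(N + B(J(14), -117)) + g(158, 55) = (726 + (-117 - 2*14)) + (41 + 55) = (726 + (-117 - 28)) + 96 = (726 - 145) + 96 = 581 + 96 = 677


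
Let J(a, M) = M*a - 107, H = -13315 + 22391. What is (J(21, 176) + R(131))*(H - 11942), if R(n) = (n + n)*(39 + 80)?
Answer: -99642222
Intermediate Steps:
H = 9076
J(a, M) = -107 + M*a
R(n) = 238*n (R(n) = (2*n)*119 = 238*n)
(J(21, 176) + R(131))*(H - 11942) = ((-107 + 176*21) + 238*131)*(9076 - 11942) = ((-107 + 3696) + 31178)*(-2866) = (3589 + 31178)*(-2866) = 34767*(-2866) = -99642222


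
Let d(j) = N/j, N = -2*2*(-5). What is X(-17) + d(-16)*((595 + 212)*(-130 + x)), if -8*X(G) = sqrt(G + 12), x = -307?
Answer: 1763295/4 - I*sqrt(5)/8 ≈ 4.4082e+5 - 0.27951*I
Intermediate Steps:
X(G) = -sqrt(12 + G)/8 (X(G) = -sqrt(G + 12)/8 = -sqrt(12 + G)/8)
N = 20 (N = -4*(-5) = 20)
d(j) = 20/j
X(-17) + d(-16)*((595 + 212)*(-130 + x)) = -sqrt(12 - 17)/8 + (20/(-16))*((595 + 212)*(-130 - 307)) = -I*sqrt(5)/8 + (20*(-1/16))*(807*(-437)) = -I*sqrt(5)/8 - 5/4*(-352659) = -I*sqrt(5)/8 + 1763295/4 = 1763295/4 - I*sqrt(5)/8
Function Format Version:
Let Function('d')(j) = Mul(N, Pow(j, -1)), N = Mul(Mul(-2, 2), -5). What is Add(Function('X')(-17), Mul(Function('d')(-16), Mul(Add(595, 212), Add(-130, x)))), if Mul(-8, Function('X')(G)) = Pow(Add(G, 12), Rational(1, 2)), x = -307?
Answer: Add(Rational(1763295, 4), Mul(Rational(-1, 8), I, Pow(5, Rational(1, 2)))) ≈ Add(4.4082e+5, Mul(-0.27951, I))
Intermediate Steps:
Function('X')(G) = Mul(Rational(-1, 8), Pow(Add(12, G), Rational(1, 2))) (Function('X')(G) = Mul(Rational(-1, 8), Pow(Add(G, 12), Rational(1, 2))) = Mul(Rational(-1, 8), Pow(Add(12, G), Rational(1, 2))))
N = 20 (N = Mul(-4, -5) = 20)
Function('d')(j) = Mul(20, Pow(j, -1))
Add(Function('X')(-17), Mul(Function('d')(-16), Mul(Add(595, 212), Add(-130, x)))) = Add(Mul(Rational(-1, 8), Pow(Add(12, -17), Rational(1, 2))), Mul(Mul(20, Pow(-16, -1)), Mul(Add(595, 212), Add(-130, -307)))) = Add(Mul(Rational(-1, 8), Pow(-5, Rational(1, 2))), Mul(Mul(20, Rational(-1, 16)), Mul(807, -437))) = Add(Mul(Rational(-1, 8), Mul(I, Pow(5, Rational(1, 2)))), Mul(Rational(-5, 4), -352659)) = Add(Mul(Rational(-1, 8), I, Pow(5, Rational(1, 2))), Rational(1763295, 4)) = Add(Rational(1763295, 4), Mul(Rational(-1, 8), I, Pow(5, Rational(1, 2))))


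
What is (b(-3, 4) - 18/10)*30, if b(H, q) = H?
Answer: -144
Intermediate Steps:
(b(-3, 4) - 18/10)*30 = (-3 - 18/10)*30 = (-3 - 18*⅒)*30 = (-3 - 9/5)*30 = -24/5*30 = -144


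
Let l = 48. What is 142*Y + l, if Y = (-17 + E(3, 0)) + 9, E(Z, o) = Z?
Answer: -662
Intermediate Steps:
Y = -5 (Y = (-17 + 3) + 9 = -14 + 9 = -5)
142*Y + l = 142*(-5) + 48 = -710 + 48 = -662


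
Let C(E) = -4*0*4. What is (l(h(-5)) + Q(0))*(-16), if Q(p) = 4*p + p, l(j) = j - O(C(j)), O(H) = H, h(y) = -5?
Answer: 80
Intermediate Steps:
C(E) = 0 (C(E) = 0*4 = 0)
l(j) = j (l(j) = j - 1*0 = j + 0 = j)
Q(p) = 5*p
(l(h(-5)) + Q(0))*(-16) = (-5 + 5*0)*(-16) = (-5 + 0)*(-16) = -5*(-16) = 80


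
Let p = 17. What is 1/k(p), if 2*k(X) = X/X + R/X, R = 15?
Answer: 17/16 ≈ 1.0625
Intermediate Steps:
k(X) = 1/2 + 15/(2*X) (k(X) = (X/X + 15/X)/2 = (1 + 15/X)/2 = 1/2 + 15/(2*X))
1/k(p) = 1/((1/2)*(15 + 17)/17) = 1/((1/2)*(1/17)*32) = 1/(16/17) = 17/16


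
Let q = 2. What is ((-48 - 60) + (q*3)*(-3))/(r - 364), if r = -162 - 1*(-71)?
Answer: 18/65 ≈ 0.27692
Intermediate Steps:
r = -91 (r = -162 + 71 = -91)
((-48 - 60) + (q*3)*(-3))/(r - 364) = ((-48 - 60) + (2*3)*(-3))/(-91 - 364) = (-108 + 6*(-3))/(-455) = (-108 - 18)*(-1/455) = -126*(-1/455) = 18/65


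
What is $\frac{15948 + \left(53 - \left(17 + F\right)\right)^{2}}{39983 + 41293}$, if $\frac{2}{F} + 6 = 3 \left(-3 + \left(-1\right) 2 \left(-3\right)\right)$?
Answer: $\frac{38692}{182871} \approx 0.21158$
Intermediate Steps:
$F = \frac{2}{3}$ ($F = \frac{2}{-6 + 3 \left(-3 + \left(-1\right) 2 \left(-3\right)\right)} = \frac{2}{-6 + 3 \left(-3 - -6\right)} = \frac{2}{-6 + 3 \left(-3 + 6\right)} = \frac{2}{-6 + 3 \cdot 3} = \frac{2}{-6 + 9} = \frac{2}{3} \approx 0.66667$)
$\frac{15948 + \left(53 - \left(17 + F\right)\right)^{2}}{39983 + 41293} = \frac{15948 + \left(53 - \frac{53}{3}\right)^{2}}{39983 + 41293} = \frac{15948 + \left(53 - \frac{53}{3}\right)^{2}}{81276} = \left(15948 + \left(53 - \frac{53}{3}\right)^{2}\right) \frac{1}{81276} = \left(15948 + \left(\frac{106}{3}\right)^{2}\right) \frac{1}{81276} = \left(15948 + \frac{11236}{9}\right) \frac{1}{81276} = \frac{154768}{9} \cdot \frac{1}{81276} = \frac{38692}{182871}$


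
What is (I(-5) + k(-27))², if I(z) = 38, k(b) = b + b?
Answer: 256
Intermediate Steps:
k(b) = 2*b
(I(-5) + k(-27))² = (38 + 2*(-27))² = (38 - 54)² = (-16)² = 256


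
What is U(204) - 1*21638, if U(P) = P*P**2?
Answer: 8468026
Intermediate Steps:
U(P) = P**3
U(204) - 1*21638 = 204**3 - 1*21638 = 8489664 - 21638 = 8468026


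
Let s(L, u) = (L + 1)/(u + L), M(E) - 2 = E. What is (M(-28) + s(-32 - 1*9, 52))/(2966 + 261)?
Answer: -326/35497 ≈ -0.0091839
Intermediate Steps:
M(E) = 2 + E
s(L, u) = (1 + L)/(L + u)
(M(-28) + s(-32 - 1*9, 52))/(2966 + 261) = ((2 - 28) + (1 + (-32 - 1*9))/((-32 - 1*9) + 52))/(2966 + 261) = (-26 + (1 + (-32 - 9))/((-32 - 9) + 52))/3227 = (-26 + (1 - 41)/(-41 + 52))*(1/3227) = (-26 - 40/11)*(1/3227) = -326/11*1/3227 = -326/35497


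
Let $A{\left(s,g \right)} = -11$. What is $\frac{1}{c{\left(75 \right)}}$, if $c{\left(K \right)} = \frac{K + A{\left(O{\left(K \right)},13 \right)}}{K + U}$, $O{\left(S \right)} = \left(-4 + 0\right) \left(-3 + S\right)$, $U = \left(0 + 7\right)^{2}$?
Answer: $\frac{31}{16} \approx 1.9375$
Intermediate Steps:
$U = 49$ ($U = 7^{2} = 49$)
$O{\left(S \right)} = 12 - 4 S$ ($O{\left(S \right)} = - 4 \left(-3 + S\right) = 12 - 4 S$)
$c{\left(K \right)} = \frac{-11 + K}{49 + K}$ ($c{\left(K \right)} = \frac{K - 11}{K + 49} = \frac{-11 + K}{49 + K}$)
$\frac{1}{c{\left(75 \right)}} = \frac{1}{\frac{1}{49 + 75} \left(-11 + 75\right)} = \frac{1}{\frac{1}{124} \cdot 64} = \frac{1}{\frac{16}{31}} = \frac{31}{16}$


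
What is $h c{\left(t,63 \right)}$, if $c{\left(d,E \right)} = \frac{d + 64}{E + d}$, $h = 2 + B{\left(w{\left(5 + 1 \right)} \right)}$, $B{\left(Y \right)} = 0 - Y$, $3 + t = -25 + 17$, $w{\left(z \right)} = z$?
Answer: $- \frac{53}{13} \approx -4.0769$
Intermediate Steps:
$t = -11$ ($t = -3 + \left(-25 + 17\right) = -3 - 8 = -11$)
$B{\left(Y \right)} = - Y$
$h = -4$ ($h = 2 - \left(5 + 1\right) = 2 - 6 = -4$)
$c{\left(d,E \right)} = \frac{64 + d}{E + d}$
$h c{\left(t,63 \right)} = - 4 \frac{64 - 11}{63 - 11} = - 4 \cdot \frac{1}{52} \cdot 53 = \left(-4\right) \frac{53}{52} = - \frac{53}{13}$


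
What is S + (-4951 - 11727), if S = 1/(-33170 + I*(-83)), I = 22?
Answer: -583663289/34996 ≈ -16678.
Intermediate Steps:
S = -1/34996 (S = 1/(-33170 + 22*(-83)) = 1/(-33170 - 1826) = 1/(-34996) = -1/34996 ≈ -2.8575e-5)
S + (-4951 - 11727) = -1/34996 + (-4951 - 11727) = -1/34996 - 16678 = -583663289/34996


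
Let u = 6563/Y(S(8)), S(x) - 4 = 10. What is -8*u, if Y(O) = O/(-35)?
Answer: 131260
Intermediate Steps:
S(x) = 14 (S(x) = 4 + 10 = 14)
Y(O) = -O/35 (Y(O) = O*(-1/35) = -O/35)
u = -32815/2 (u = 6563/((-1/35*14)) = 6563/(-⅖) = 6563*(-5/2) = -32815/2 ≈ -16408.)
-8*u = -8*(-32815/2) = 131260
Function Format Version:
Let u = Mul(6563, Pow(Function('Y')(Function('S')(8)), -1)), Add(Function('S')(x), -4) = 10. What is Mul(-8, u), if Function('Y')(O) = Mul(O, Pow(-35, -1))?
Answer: 131260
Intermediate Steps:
Function('S')(x) = 14 (Function('S')(x) = Add(4, 10) = 14)
Function('Y')(O) = Mul(Rational(-1, 35), O) (Function('Y')(O) = Mul(O, Rational(-1, 35)) = Mul(Rational(-1, 35), O))
u = Rational(-32815, 2) (u = Mul(6563, Pow(Mul(Rational(-1, 35), 14), -1)) = Mul(6563, Pow(Rational(-2, 5), -1)) = Mul(6563, Rational(-5, 2)) = Rational(-32815, 2) ≈ -16408.)
Mul(-8, u) = Mul(-8, Rational(-32815, 2)) = 131260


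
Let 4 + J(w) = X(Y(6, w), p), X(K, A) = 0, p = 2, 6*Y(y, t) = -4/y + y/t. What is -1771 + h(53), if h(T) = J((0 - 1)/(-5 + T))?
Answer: -1775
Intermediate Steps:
Y(y, t) = -2/(3*y) + y/(6*t) (Y(y, t) = (-4/y + y/t)/6 = -2/(3*y) + y/(6*t))
J(w) = -4 (J(w) = -4 + 0 = -4)
h(T) = -4
-1771 + h(53) = -1771 - 4 = -1775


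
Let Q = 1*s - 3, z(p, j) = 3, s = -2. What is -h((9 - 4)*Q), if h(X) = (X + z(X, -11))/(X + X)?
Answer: -11/25 ≈ -0.44000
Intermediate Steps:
Q = -5 (Q = 1*(-2) - 3 = -2 - 3 = -5)
h(X) = (3 + X)/(2*X) (h(X) = (X + 3)/(X + X) = (3 + X)/((2*X)) = (3 + X)*(1/(2*X)) = (3 + X)/(2*X))
-h((9 - 4)*Q) = -(3 + (9 - 4)*(-5))/(2*((9 - 4)*(-5))) = -(3 + 5*(-5))/(2*(5*(-5))) = -(3 - 25)/(2*(-25)) = -(-1)*(-22)/(2*25) = -1*11/25 = -11/25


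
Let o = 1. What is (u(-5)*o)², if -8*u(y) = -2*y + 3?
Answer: 169/64 ≈ 2.6406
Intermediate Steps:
u(y) = -3/8 + y/4 (u(y) = -(-2*y + 3)/8 = -(3 - 2*y)/8 = -3/8 + y/4)
(u(-5)*o)² = ((-3/8 + (¼)*(-5))*1)² = ((-3/8 - 5/4)*1)² = (-13/8*1)² = (-13/8)² = 169/64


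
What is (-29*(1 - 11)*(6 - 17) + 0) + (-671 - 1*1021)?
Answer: -4882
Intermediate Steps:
(-29*(1 - 11)*(6 - 17) + 0) + (-671 - 1*1021) = (-(-290)*(-11) + 0) + (-671 - 1021) = (-29*110 + 0) - 1692 = (-3190 + 0) - 1692 = -3190 - 1692 = -4882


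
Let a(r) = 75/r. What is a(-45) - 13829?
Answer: -41492/3 ≈ -13831.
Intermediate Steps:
a(-45) - 13829 = 75/(-45) - 13829 = 75*(-1/45) - 13829 = -5/3 - 13829 = -41492/3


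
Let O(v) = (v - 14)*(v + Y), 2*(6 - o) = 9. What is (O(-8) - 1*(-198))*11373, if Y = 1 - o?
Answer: 4378605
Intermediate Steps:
o = 3/2 (o = 6 - ½*9 = 6 - 9/2 = 3/2 ≈ 1.5000)
Y = -½ (Y = 1 - 1*3/2 = 1 - 3/2 = -½ ≈ -0.50000)
O(v) = (-14 + v)*(-½ + v) (O(v) = (v - 14)*(v - ½) = (-14 + v)*(-½ + v))
(O(-8) - 1*(-198))*11373 = ((7 + (-8)² - 29/2*(-8)) - 1*(-198))*11373 = ((7 + 64 + 116) + 198)*11373 = (187 + 198)*11373 = 385*11373 = 4378605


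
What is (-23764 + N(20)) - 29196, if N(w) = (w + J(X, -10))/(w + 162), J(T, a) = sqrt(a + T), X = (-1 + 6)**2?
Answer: -4819350/91 + sqrt(15)/182 ≈ -52960.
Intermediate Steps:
X = 25 (X = 5**2 = 25)
J(T, a) = sqrt(T + a)
N(w) = (w + sqrt(15))/(162 + w) (N(w) = (w + sqrt(25 - 10))/(w + 162) = (w + sqrt(15))/(162 + w))
(-23764 + N(20)) - 29196 = (-23764 + (20 + sqrt(15))/(162 + 20)) - 29196 = (-23764 + (20 + sqrt(15))/182) - 29196 = (-23764 + (10/91 + sqrt(15)/182)) - 29196 = (-2162514/91 + sqrt(15)/182) - 29196 = -4819350/91 + sqrt(15)/182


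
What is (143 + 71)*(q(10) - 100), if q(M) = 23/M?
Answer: -104539/5 ≈ -20908.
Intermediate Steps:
(143 + 71)*(q(10) - 100) = (143 + 71)*(23/10 - 100) = 214*(23*(⅒) - 100) = 214*(23/10 - 100) = 214*(-977/10) = -104539/5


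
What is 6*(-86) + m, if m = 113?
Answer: -403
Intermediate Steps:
6*(-86) + m = 6*(-86) + 113 = -516 + 113 = -403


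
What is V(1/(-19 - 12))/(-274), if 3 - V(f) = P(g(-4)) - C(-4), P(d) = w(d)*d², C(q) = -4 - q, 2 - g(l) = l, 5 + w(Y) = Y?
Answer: 33/274 ≈ 0.12044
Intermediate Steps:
w(Y) = -5 + Y
g(l) = 2 - l
P(d) = d²*(-5 + d) (P(d) = (-5 + d)*d² = d²*(-5 + d))
V(f) = -33 (V(f) = 3 - ((2 - 1*(-4))²*(-5 + (2 - 1*(-4))) - (-4 - 1*(-4))) = 3 - ((2 + 4)²*(-5 + (2 + 4)) - (-4 + 4)) = 3 - (6²*(-5 + 6) - 1*0) = 3 - (36*1 + 0) = 3 - (36 + 0) = 3 - 1*36 = 3 - 36 = -33)
V(1/(-19 - 12))/(-274) = -33/(-274) = -33*(-1/274) = 33/274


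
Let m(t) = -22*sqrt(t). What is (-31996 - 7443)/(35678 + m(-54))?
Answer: -703552321/636472910 - 1301487*I*sqrt(6)/636472910 ≈ -1.1054 - 0.0050088*I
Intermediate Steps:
(-31996 - 7443)/(35678 + m(-54)) = (-31996 - 7443)/(35678 - 66*I*sqrt(6)) = -39439/(35678 - 66*I*sqrt(6))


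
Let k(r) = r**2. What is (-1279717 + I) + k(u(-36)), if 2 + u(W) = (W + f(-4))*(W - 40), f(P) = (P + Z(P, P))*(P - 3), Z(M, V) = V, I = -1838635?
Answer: -801868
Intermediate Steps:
f(P) = 2*P*(-3 + P) (f(P) = (P + P)*(P - 3) = (2*P)*(-3 + P) = 2*P*(-3 + P))
u(W) = -2 + (-40 + W)*(56 + W) (u(W) = -2 + (W + 2*(-4)*(-3 - 4))*(W - 40) = -2 + (W + 2*(-4)*(-7))*(-40 + W) = -2 + (W + 56)*(-40 + W) = -2 + (56 + W)*(-40 + W) = -2 + (-40 + W)*(56 + W))
(-1279717 + I) + k(u(-36)) = (-1279717 - 1838635) + (-2242 + (-36)**2 + 16*(-36))**2 = -3118352 + (-2242 + 1296 - 576)**2 = -3118352 + (-1522)**2 = -3118352 + 2316484 = -801868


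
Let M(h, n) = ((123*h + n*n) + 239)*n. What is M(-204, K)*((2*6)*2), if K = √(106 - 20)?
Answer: -594408*√86 ≈ -5.5123e+6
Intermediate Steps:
K = √86 ≈ 9.2736
M(h, n) = n*(239 + n² + 123*h) (M(h, n) = ((123*h + n²) + 239)*n = ((n² + 123*h) + 239)*n = (239 + n² + 123*h)*n = n*(239 + n² + 123*h))
M(-204, K)*((2*6)*2) = (√86*(239 + (√86)² + 123*(-204)))*((2*6)*2) = (√86*(239 + 86 - 25092))*(12*2) = (√86*(-24767))*24 = -24767*√86*24 = -594408*√86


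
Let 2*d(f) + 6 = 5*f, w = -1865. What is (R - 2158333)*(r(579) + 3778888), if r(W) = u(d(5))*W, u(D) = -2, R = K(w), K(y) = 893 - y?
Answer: -8143180344750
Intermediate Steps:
d(f) = -3 + 5*f/2 (d(f) = -3 + (5*f)/2 = -3 + 5*f/2)
R = 2758 (R = 893 - 1*(-1865) = 893 + 1865 = 2758)
r(W) = -2*W
(R - 2158333)*(r(579) + 3778888) = (2758 - 2158333)*(-2*579 + 3778888) = -2155575*(-1158 + 3778888) = -2155575*3777730 = -8143180344750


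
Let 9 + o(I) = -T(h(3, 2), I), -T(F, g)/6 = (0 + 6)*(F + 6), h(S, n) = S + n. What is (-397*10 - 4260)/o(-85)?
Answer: -8230/387 ≈ -21.266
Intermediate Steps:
T(F, g) = -216 - 36*F (T(F, g) = -6*(0 + 6)*(F + 6) = -36*(6 + F) = -6*(36 + 6*F) = -216 - 36*F)
o(I) = 387 (o(I) = -9 - (-216 - 36*(3 + 2)) = -9 - (-216 - 36*5) = -9 - (-216 - 180) = -9 - 1*(-396) = -9 + 396 = 387)
(-397*10 - 4260)/o(-85) = (-397*10 - 4260)/387 = (-3970 - 4260)*(1/387) = -8230*1/387 = -8230/387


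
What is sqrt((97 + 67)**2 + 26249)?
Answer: 3*sqrt(5905) ≈ 230.53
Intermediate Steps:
sqrt((97 + 67)**2 + 26249) = sqrt(164**2 + 26249) = sqrt(26896 + 26249) = sqrt(53145) = 3*sqrt(5905)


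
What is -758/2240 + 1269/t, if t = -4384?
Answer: -48169/76720 ≈ -0.62785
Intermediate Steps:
-758/2240 + 1269/t = -758/2240 + 1269/(-4384) = -758*1/2240 + 1269*(-1/4384) = -379/1120 - 1269/4384 = -48169/76720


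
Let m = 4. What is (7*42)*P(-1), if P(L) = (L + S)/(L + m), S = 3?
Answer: 196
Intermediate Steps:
P(L) = (3 + L)/(4 + L) (P(L) = (L + 3)/(L + 4) = (3 + L)/(4 + L))
(7*42)*P(-1) = (7*42)*((3 - 1)/(4 - 1)) = 294*(2/3) = 196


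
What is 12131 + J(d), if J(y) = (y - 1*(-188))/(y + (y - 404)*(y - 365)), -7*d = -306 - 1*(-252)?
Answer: 42083365751/3469076 ≈ 12131.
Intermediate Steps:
d = 54/7 (d = -(-306 - 1*(-252))/7 = -(-306 + 252)/7 = -⅐*(-54) = 54/7 ≈ 7.7143)
J(y) = (188 + y)/(y + (-404 + y)*(-365 + y)) (J(y) = (y + 188)/(y + (-404 + y)*(-365 + y)) = (188 + y)/(y + (-404 + y)*(-365 + y)))
12131 + J(d) = 12131 + (188 + 54/7)/(147460 + (54/7)² - 768*54/7) = 12131 + (1370/7)/(147460 + 2916/49 - 41472/7) = 12131 + (1370/7)/(6938152/49) = 12131 + (49/6938152)*(1370/7) = 12131 + 4795/3469076 = 42083365751/3469076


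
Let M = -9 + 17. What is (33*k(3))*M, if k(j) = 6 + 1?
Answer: 1848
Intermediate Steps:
M = 8
k(j) = 7
(33*k(3))*M = (33*7)*8 = 231*8 = 1848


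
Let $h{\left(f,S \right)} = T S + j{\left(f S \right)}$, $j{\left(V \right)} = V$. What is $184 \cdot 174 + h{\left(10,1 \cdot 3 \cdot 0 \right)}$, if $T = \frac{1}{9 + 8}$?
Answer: $32016$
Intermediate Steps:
$T = \frac{1}{17} \approx 0.058824$
$h{\left(f,S \right)} = \frac{S}{17} + S f$ ($h{\left(f,S \right)} = \frac{S}{17} + f S = \frac{S}{17} + S f$)
$184 \cdot 174 + h{\left(10,1 \cdot 3 \cdot 0 \right)} = 184 \cdot 174 + 1 \cdot 3 \cdot 0 \left(\frac{1}{17} + 10\right) = 32016 + 3 \cdot 0 \cdot \frac{171}{17} = 32016 + 0 \cdot \frac{171}{17} = 32016 + 0 = 32016$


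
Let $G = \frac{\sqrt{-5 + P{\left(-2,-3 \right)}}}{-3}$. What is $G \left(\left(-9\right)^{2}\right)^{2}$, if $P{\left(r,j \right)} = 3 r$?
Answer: $- 2187 i \sqrt{11} \approx - 7253.5 i$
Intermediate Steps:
$G = - \frac{i \sqrt{11}}{3}$ ($G = \frac{\sqrt{-5 + 3 \left(-2\right)}}{-3} = \sqrt{-5 - 6} \left(- \frac{1}{3}\right) = \sqrt{-11} \left(- \frac{1}{3}\right) = i \sqrt{11} \left(- \frac{1}{3}\right) = - \frac{i \sqrt{11}}{3} \approx - 1.1055 i$)
$G \left(\left(-9\right)^{2}\right)^{2} = - \frac{i \sqrt{11}}{3} \left(\left(-9\right)^{2}\right)^{2} = - \frac{i \sqrt{11}}{3} \cdot 81^{2} = - \frac{i \sqrt{11}}{3} \cdot 6561 = - 2187 i \sqrt{11}$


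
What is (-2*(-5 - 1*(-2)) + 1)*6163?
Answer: 43141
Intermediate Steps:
(-2*(-5 - 1*(-2)) + 1)*6163 = (-2*(-5 + 2) + 1)*6163 = (-2*(-3) + 1)*6163 = (6 + 1)*6163 = 7*6163 = 43141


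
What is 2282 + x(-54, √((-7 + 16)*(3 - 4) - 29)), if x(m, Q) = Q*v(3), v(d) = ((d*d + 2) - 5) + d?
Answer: 2282 + 9*I*√38 ≈ 2282.0 + 55.48*I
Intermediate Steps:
v(d) = -3 + d + d² (v(d) = ((d² + 2) - 5) + d = ((2 + d²) - 5) + d = (-3 + d²) + d = -3 + d + d²)
x(m, Q) = 9*Q (x(m, Q) = Q*(-3 + 3 + 3²) = Q*(-3 + 3 + 9) = Q*9 = 9*Q)
2282 + x(-54, √((-7 + 16)*(3 - 4) - 29)) = 2282 + 9*√((-7 + 16)*(3 - 4) - 29) = 2282 + 9*√(9*(-1) - 29) = 2282 + 9*√(-9 - 29) = 2282 + 9*√(-38) = 2282 + 9*(I*√38) = 2282 + 9*I*√38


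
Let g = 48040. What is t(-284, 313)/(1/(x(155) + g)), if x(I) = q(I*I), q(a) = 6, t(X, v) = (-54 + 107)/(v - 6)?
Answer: 2546438/307 ≈ 8294.6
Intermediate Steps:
t(X, v) = 53/(-6 + v)
x(I) = 6
t(-284, 313)/(1/(x(155) + g)) = (53/(-6 + 313))/(1/(6 + 48040)) = (53/307)/(1/48046) = (53*(1/307))/(1/48046) = (53/307)*48046 = 2546438/307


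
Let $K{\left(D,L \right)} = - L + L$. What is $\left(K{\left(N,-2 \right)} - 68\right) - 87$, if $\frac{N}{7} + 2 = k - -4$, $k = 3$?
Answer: $-155$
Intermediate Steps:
$N = 35$ ($N = -14 + 7 \left(3 - -4\right) = -14 + 7 \left(3 + 4\right) = -14 + 7 \cdot 7 = -14 + 49 = 35$)
$K{\left(D,L \right)} = 0$
$\left(K{\left(N,-2 \right)} - 68\right) - 87 = \left(0 - 68\right) - 87 = -68 - 87 = -155$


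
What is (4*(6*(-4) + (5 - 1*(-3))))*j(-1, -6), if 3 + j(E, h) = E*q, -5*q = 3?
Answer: 768/5 ≈ 153.60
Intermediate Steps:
q = -⅗ (q = -⅕*3 = -⅗ ≈ -0.60000)
j(E, h) = -3 - 3*E/5 (j(E, h) = -3 + E*(-⅗) = -3 - 3*E/5)
(4*(6*(-4) + (5 - 1*(-3))))*j(-1, -6) = (4*(6*(-4) + (5 - 1*(-3))))*(-3 - ⅗*(-1)) = (4*(-24 + (5 + 3)))*(-3 + ⅗) = (4*(-24 + 8))*(-12/5) = (4*(-16))*(-12/5) = -64*(-12/5) = 768/5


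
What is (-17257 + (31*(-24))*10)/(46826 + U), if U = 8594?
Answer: -24697/55420 ≈ -0.44563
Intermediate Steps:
(-17257 + (31*(-24))*10)/(46826 + U) = (-17257 + (31*(-24))*10)/(46826 + 8594) = (-17257 - 744*10)/55420 = (-17257 - 7440)*(1/55420) = -24697*1/55420 = -24697/55420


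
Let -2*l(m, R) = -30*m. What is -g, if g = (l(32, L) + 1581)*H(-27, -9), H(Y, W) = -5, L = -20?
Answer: 10305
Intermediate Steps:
l(m, R) = 15*m (l(m, R) = -(-15)*m = 15*m)
g = -10305 (g = (15*32 + 1581)*(-5) = (480 + 1581)*(-5) = 2061*(-5) = -10305)
-g = -1*(-10305) = 10305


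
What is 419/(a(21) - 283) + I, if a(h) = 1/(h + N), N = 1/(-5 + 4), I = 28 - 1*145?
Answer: -670483/5659 ≈ -118.48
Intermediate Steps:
I = -117 (I = 28 - 145 = -117)
N = -1 (N = 1/(-1) = -1)
a(h) = 1/(-1 + h) (a(h) = 1/(h - 1) = 1/(-1 + h))
419/(a(21) - 283) + I = 419/(1/(-1 + 21) - 283) - 117 = 419/(1/20 - 283) - 117 = 419/(-5659/20) - 117 = 419*(-20/5659) - 117 = -8380/5659 - 117 = -670483/5659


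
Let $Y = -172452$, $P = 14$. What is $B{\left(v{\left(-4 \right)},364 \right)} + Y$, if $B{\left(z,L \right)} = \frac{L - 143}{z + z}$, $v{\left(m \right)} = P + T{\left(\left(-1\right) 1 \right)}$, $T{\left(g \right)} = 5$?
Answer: $- \frac{6552955}{38} \approx -1.7245 \cdot 10^{5}$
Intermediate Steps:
$v{\left(m \right)} = 19$ ($v{\left(m \right)} = 14 + 5 = 19$)
$B{\left(z,L \right)} = \frac{-143 + L}{2 z}$
$B{\left(v{\left(-4 \right)},364 \right)} + Y = \frac{-143 + 364}{2 \cdot 19} - 172452 = \frac{1}{2} \cdot \frac{1}{19} \cdot 221 - 172452 = \frac{221}{38} - 172452 = - \frac{6552955}{38}$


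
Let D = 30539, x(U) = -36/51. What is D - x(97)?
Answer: 519175/17 ≈ 30540.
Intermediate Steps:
x(U) = -12/17 (x(U) = -36*1/51 = -12/17)
D - x(97) = 30539 - 1*(-12/17) = 30539 + 12/17 = 519175/17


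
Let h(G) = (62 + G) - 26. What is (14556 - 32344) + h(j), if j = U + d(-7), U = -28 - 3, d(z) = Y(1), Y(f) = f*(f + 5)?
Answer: -17777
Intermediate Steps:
Y(f) = f*(5 + f)
d(z) = 6 (d(z) = 1*(5 + 1) = 1*6 = 6)
U = -31
j = -25 (j = -31 + 6 = -25)
h(G) = 36 + G
(14556 - 32344) + h(j) = (14556 - 32344) + (36 - 25) = -17788 + 11 = -17777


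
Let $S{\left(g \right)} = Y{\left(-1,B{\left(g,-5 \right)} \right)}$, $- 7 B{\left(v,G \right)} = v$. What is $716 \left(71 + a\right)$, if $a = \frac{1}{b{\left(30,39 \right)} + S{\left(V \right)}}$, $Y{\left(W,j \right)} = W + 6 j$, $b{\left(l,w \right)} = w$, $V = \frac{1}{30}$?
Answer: $\frac{67586104}{1329} \approx 50855.0$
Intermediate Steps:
$V = \frac{1}{30} \approx 0.033333$
$B{\left(v,G \right)} = - \frac{v}{7}$
$S{\left(g \right)} = -1 - \frac{6 g}{7}$ ($S{\left(g \right)} = -1 + 6 \left(- \frac{g}{7}\right) = -1 - \frac{6 g}{7}$)
$a = \frac{35}{1329}$ ($a = \frac{1}{39 - \frac{36}{35}} = \frac{1}{\frac{1329}{35}} = \frac{35}{1329} \approx 0.026336$)
$716 \left(71 + a\right) = 716 \left(71 + \frac{35}{1329}\right) = 716 \cdot \frac{94394}{1329} = \frac{67586104}{1329}$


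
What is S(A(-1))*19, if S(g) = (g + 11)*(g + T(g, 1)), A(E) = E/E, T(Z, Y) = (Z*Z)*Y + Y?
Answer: 684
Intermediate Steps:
T(Z, Y) = Y + Y*Z**2 (T(Z, Y) = Z**2*Y + Y = Y*Z**2 + Y = Y + Y*Z**2)
A(E) = 1
S(g) = (11 + g)*(1 + g + g**2) (S(g) = (g + 11)*(g + 1*(1 + g**2)) = (11 + g)*(g + (1 + g**2)) = (11 + g)*(1 + g + g**2))
S(A(-1))*19 = (11 + 1**3 + 12*1 + 12*1**2)*19 = (11 + 1 + 12 + 12*1)*19 = (11 + 1 + 12 + 12)*19 = 36*19 = 684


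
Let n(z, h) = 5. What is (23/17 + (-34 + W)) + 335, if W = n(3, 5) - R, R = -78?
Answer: 6551/17 ≈ 385.35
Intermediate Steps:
W = 83 (W = 5 - 1*(-78) = 5 + 78 = 83)
(23/17 + (-34 + W)) + 335 = (23/17 + (-34 + 83)) + 335 = (23*(1/17) + 49) + 335 = (23/17 + 49) + 335 = 856/17 + 335 = 6551/17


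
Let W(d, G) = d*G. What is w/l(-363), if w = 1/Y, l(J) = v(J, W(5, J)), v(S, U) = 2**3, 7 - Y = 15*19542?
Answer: -1/2344984 ≈ -4.2644e-7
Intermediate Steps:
W(d, G) = G*d
Y = -293123 (Y = 7 - 15*19542 = 7 - 1*293130 = 7 - 293130 = -293123)
v(S, U) = 8
l(J) = 8
w = -1/293123 (w = 1/(-293123) = -1/293123 ≈ -3.4115e-6)
w/l(-363) = -1/293123/8 = -1/293123*1/8 = -1/2344984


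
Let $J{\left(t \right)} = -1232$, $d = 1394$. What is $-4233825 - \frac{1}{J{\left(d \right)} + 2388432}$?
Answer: $- \frac{10106987040001}{2387200} \approx -4.2338 \cdot 10^{6}$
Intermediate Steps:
$-4233825 - \frac{1}{J{\left(d \right)} + 2388432} = -4233825 - \frac{1}{-1232 + 2388432} = -4233825 - \frac{1}{2387200} = - \frac{10106987040001}{2387200}$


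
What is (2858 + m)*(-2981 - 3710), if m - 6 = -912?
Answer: -13060832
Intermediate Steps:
m = -906 (m = 6 - 912 = -906)
(2858 + m)*(-2981 - 3710) = (2858 - 906)*(-2981 - 3710) = 1952*(-6691) = -13060832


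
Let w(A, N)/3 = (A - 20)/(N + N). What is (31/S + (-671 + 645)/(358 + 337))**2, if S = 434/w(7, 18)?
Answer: 179640409/13632897600 ≈ 0.013177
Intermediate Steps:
w(A, N) = 3*(-20 + A)/(2*N) (w(A, N) = 3*((A - 20)/(N + N)) = 3*((-20 + A)/((2*N))) = 3*((-20 + A)*(1/(2*N))) = 3*((-20 + A)/(2*N)) = 3*(-20 + A)/(2*N))
S = -5208/13 (S = 434/(((3/2)*(-20 + 7)/18)) = 434/(((3/2)*(1/18)*(-13))) = 434/(-13/12) = 434*(-12/13) = -5208/13 ≈ -400.62)
(31/S + (-671 + 645)/(358 + 337))**2 = (31/(-5208/13) + (-671 + 645)/(358 + 337))**2 = (31*(-13/5208) - 26/695)**2 = (-13/168 - 26*1/695)**2 = (-13/168 - 26/695)**2 = (-13403/116760)**2 = 179640409/13632897600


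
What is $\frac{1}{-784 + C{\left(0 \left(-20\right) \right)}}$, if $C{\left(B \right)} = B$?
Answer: $- \frac{1}{784} \approx -0.0012755$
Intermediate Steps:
$\frac{1}{-784 + C{\left(0 \left(-20\right) \right)}} = \frac{1}{-784 + 0 \left(-20\right)} = \frac{1}{-784 + 0} = \frac{1}{-784} = - \frac{1}{784}$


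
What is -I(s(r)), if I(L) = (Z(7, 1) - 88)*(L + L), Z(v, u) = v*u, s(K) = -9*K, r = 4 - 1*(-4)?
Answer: -11664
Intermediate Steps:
r = 8 (r = 4 + 4 = 8)
Z(v, u) = u*v
I(L) = -162*L (I(L) = (1*7 - 88)*(L + L) = (7 - 88)*(2*L) = -162*L)
-I(s(r)) = -(-162)*(-9*8) = -(-162)*(-72) = -1*11664 = -11664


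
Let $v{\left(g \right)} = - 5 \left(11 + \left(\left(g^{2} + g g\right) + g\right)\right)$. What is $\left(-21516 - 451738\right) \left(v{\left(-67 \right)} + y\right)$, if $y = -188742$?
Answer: $110434767408$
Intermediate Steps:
$v{\left(g \right)} = -55 - 10 g^{2} - 5 g$ ($v{\left(g \right)} = - 5 \left(11 + \left(\left(g^{2} + g^{2}\right) + g\right)\right) = - 5 \left(11 + \left(2 g^{2} + g\right)\right) = - 5 \left(11 + \left(g + 2 g^{2}\right)\right) = - 5 \left(11 + g + 2 g^{2}\right) = -55 - 10 g^{2} - 5 g$)
$\left(-21516 - 451738\right) \left(v{\left(-67 \right)} + y\right) = \left(-21516 - 451738\right) \left(\left(-55 - 10 \left(-67\right)^{2} - -335\right) - 188742\right) = - 473254 \left(\left(-55 - 44890 + 335\right) - 188742\right) = - 473254 \left(-44610 - 188742\right) = \left(-473254\right) \left(-233352\right) = 110434767408$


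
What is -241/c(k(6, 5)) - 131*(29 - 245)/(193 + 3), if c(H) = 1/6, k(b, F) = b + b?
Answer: -63780/49 ≈ -1301.6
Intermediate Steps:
k(b, F) = 2*b
c(H) = ⅙
-241/c(k(6, 5)) - 131*(29 - 245)/(193 + 3) = -241/⅙ - 131*(29 - 245)/(193 + 3) = -241*6 - 131/(196/(-216)) = -1446 - 131/(196*(-1/216)) = -1446 - 131/(-49/54) = -1446 - 131*(-54/49) = -1446 + 7074/49 = -63780/49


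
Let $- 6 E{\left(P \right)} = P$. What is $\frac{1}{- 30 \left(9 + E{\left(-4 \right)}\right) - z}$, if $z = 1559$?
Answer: $- \frac{1}{1849} \approx -0.00054083$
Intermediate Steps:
$E{\left(P \right)} = - \frac{P}{6}$
$\frac{1}{- 30 \left(9 + E{\left(-4 \right)}\right) - z} = \frac{1}{- 30 \left(9 - - \frac{2}{3}\right) - 1559} = \frac{1}{- 30 \left(9 + \frac{2}{3}\right) - 1559} = \frac{1}{\left(-30\right) \frac{29}{3} - 1559} = \frac{1}{-290 - 1559} = \frac{1}{-1849} = - \frac{1}{1849}$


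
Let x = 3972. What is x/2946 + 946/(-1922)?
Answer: 403939/471851 ≈ 0.85607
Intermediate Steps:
x/2946 + 946/(-1922) = 3972/2946 + 946/(-1922) = 3972*(1/2946) + 946*(-1/1922) = 662/491 - 473/961 = 403939/471851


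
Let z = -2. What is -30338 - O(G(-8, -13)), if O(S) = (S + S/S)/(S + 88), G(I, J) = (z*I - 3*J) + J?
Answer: -3943983/130 ≈ -30338.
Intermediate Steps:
G(I, J) = -2*I - 2*J (G(I, J) = (-2*I - 3*J) + J = (-3*J - 2*I) + J = -2*I - 2*J)
O(S) = (1 + S)/(88 + S) (O(S) = (S + 1)/(88 + S) = (1 + S)/(88 + S))
-30338 - O(G(-8, -13)) = -30338 - (1 + (-2*(-8) - 2*(-13)))/(88 + (-2*(-8) - 2*(-13))) = -30338 - (1 + (16 + 26))/(88 + (16 + 26)) = -30338 - (1 + 42)/(88 + 42) = -30338 - 43/130 = -3943983/130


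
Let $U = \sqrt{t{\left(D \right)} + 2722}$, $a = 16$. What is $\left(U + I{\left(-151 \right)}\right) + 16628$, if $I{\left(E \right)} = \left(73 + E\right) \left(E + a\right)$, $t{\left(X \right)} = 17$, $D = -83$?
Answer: $27158 + \sqrt{2739} \approx 27210.0$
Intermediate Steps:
$I{\left(E \right)} = \left(16 + E\right) \left(73 + E\right)$ ($I{\left(E \right)} = \left(73 + E\right) \left(E + 16\right) = \left(73 + E\right) \left(16 + E\right) = \left(16 + E\right) \left(73 + E\right)$)
$U = \sqrt{2739}$ ($U = \sqrt{17 + 2722} = \sqrt{2739} \approx 52.335$)
$\left(U + I{\left(-151 \right)}\right) + 16628 = \left(\sqrt{2739} + \left(1168 + \left(-151\right)^{2} + 89 \left(-151\right)\right)\right) + 16628 = \left(\sqrt{2739} + \left(1168 + 22801 - 13439\right)\right) + 16628 = \left(\sqrt{2739} + 10530\right) + 16628 = \left(10530 + \sqrt{2739}\right) + 16628 = 27158 + \sqrt{2739}$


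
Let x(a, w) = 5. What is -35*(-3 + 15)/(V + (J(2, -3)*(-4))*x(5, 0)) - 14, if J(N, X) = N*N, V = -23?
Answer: -1022/103 ≈ -9.9223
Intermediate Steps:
J(N, X) = N²
-35*(-3 + 15)/(V + (J(2, -3)*(-4))*x(5, 0)) - 14 = -35*(-3 + 15)/(-23 + (2²*(-4))*5) - 14 = -420/(-23 + (4*(-4))*5) - 14 = -420/(-23 - 16*5) - 14 = -420/(-23 - 80) - 14 = -420/(-103) - 14 = -420*(-1)/103 - 14 = -35*(-12/103) - 14 = 420/103 - 14 = -1022/103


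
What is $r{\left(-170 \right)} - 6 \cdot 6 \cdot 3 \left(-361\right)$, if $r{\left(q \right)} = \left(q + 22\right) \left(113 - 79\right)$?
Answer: $33956$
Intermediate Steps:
$r{\left(q \right)} = 748 + 34 q$ ($r{\left(q \right)} = \left(22 + q\right) 34 = 748 + 34 q$)
$r{\left(-170 \right)} - 6 \cdot 6 \cdot 3 \left(-361\right) = \left(748 + 34 \left(-170\right)\right) - 6 \cdot 6 \cdot 3 \left(-361\right) = \left(748 - 5780\right) - 36 \cdot 3 \left(-361\right) = -5032 - 108 \left(-361\right) = -5032 - -38988 = -5032 + 38988 = 33956$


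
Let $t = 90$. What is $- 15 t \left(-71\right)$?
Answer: $95850$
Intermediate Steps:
$- 15 t \left(-71\right) = \left(-15\right) 90 \left(-71\right) = \left(-1350\right) \left(-71\right) = 95850$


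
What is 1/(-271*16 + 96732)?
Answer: 1/92396 ≈ 1.0823e-5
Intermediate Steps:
1/(-271*16 + 96732) = 1/(-4336 + 96732) = 1/92396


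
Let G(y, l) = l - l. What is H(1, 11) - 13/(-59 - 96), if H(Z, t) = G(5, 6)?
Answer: 13/155 ≈ 0.083871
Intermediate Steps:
G(y, l) = 0
H(Z, t) = 0
H(1, 11) - 13/(-59 - 96) = 0 - 13/(-59 - 96) = 0 - 13/(-155) = 0 - 13*(-1/155) = 0 + 13/155 = 13/155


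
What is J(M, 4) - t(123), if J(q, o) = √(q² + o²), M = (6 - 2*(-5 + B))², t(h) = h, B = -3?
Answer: -123 + 4*√14642 ≈ 361.02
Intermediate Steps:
M = 484 (M = (6 - 2*(-5 - 3))² = (6 - 2*(-8))² = (6 + 16)² = 22² = 484)
J(q, o) = √(o² + q²)
J(M, 4) - t(123) = √(4² + 484²) - 1*123 = √(16 + 234256) - 123 = √234272 - 123 = 4*√14642 - 123 = -123 + 4*√14642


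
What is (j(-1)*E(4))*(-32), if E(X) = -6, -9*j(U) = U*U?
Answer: -64/3 ≈ -21.333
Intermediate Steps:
j(U) = -U²/9 (j(U) = -U*U/9 = -U²/9)
(j(-1)*E(4))*(-32) = (-⅑*(-1)²*(-6))*(-32) = (-⅑*1*(-6))*(-32) = -⅑*(-6)*(-32) = (⅔)*(-32) = -64/3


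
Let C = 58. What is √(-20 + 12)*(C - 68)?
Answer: -20*I*√2 ≈ -28.284*I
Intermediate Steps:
√(-20 + 12)*(C - 68) = √(-20 + 12)*(58 - 68) = √(-8)*(-10) = (2*I*√2)*(-10) = -20*I*√2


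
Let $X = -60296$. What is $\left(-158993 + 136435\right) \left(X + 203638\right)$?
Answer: $-3233508836$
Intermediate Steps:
$\left(-158993 + 136435\right) \left(X + 203638\right) = \left(-158993 + 136435\right) \left(-60296 + 203638\right) = \left(-22558\right) 143342 = -3233508836$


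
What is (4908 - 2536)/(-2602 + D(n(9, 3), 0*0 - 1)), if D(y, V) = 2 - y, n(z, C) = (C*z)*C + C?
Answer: -593/671 ≈ -0.88376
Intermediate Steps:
n(z, C) = C + z*C² (n(z, C) = z*C² + C = C + z*C²)
(4908 - 2536)/(-2602 + D(n(9, 3), 0*0 - 1)) = (4908 - 2536)/(-2602 + (2 - 3*(1 + 3*9))) = 2372/(-2602 + (2 - 3*(1 + 27))) = 2372/(-2602 + (2 - 3*28)) = 2372/(-2602 + (2 - 1*84)) = 2372/(-2602 + (2 - 84)) = 2372/(-2602 - 82) = 2372/(-2684) = 2372*(-1/2684) = -593/671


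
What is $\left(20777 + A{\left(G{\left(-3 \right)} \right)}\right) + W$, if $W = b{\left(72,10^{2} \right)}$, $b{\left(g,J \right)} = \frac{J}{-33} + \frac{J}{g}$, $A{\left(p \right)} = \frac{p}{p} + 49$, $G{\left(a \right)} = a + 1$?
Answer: $\frac{4123421}{198} \approx 20825.0$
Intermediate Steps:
$G{\left(a \right)} = 1 + a$
$A{\left(p \right)} = 50$ ($A{\left(p \right)} = 1 + 49 = 50$)
$b{\left(g,J \right)} = - \frac{J}{33} + \frac{J}{g}$ ($b{\left(g,J \right)} = J \left(- \frac{1}{33}\right) + \frac{J}{g} = - \frac{J}{33} + \frac{J}{g}$)
$W = - \frac{325}{198}$ ($W = - \frac{10^{2}}{33} + \frac{10^{2}}{72} = \left(- \frac{1}{33}\right) 100 + 100 \cdot \frac{1}{72} = - \frac{100}{33} + \frac{25}{18} = - \frac{325}{198} \approx -1.6414$)
$\left(20777 + A{\left(G{\left(-3 \right)} \right)}\right) + W = \left(20777 + 50\right) - \frac{325}{198} = 20827 - \frac{325}{198} = \frac{4123421}{198}$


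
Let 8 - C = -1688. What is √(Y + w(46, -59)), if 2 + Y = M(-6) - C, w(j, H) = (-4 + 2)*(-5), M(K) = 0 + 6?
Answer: 29*I*√2 ≈ 41.012*I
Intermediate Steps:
M(K) = 6
C = 1696 (C = 8 - 1*(-1688) = 8 + 1688 = 1696)
w(j, H) = 10 (w(j, H) = -2*(-5) = 10)
Y = -1692 (Y = -2 + (6 - 1*1696) = -2 + (6 - 1696) = -2 - 1690 = -1692)
√(Y + w(46, -59)) = √(-1692 + 10) = √(-1682) = 29*I*√2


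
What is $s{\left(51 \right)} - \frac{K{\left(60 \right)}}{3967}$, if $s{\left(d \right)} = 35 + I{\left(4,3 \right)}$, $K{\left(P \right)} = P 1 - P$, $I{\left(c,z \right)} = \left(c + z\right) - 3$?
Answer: $39$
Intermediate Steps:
$I{\left(c,z \right)} = -3 + c + z$
$K{\left(P \right)} = 0$ ($K{\left(P \right)} = P - P = 0$)
$s{\left(d \right)} = 39$ ($s{\left(d \right)} = 35 + \left(-3 + 4 + 3\right) = 35 + 4 = 39$)
$s{\left(51 \right)} - \frac{K{\left(60 \right)}}{3967} = 39 - \frac{0}{3967} = 39 - 0 \cdot \frac{1}{3967} = 39 - 0 = 39 + 0 = 39$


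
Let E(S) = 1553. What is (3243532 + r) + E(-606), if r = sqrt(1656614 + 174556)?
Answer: 3245085 + sqrt(1831170) ≈ 3.2464e+6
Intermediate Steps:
r = sqrt(1831170) ≈ 1353.2
(3243532 + r) + E(-606) = (3243532 + sqrt(1831170)) + 1553 = 3245085 + sqrt(1831170)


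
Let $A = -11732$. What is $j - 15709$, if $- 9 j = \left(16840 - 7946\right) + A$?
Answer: $- \frac{46181}{3} \approx -15394.0$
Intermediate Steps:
$j = \frac{946}{3}$ ($j = - \frac{\left(16840 - 7946\right) - 11732}{9} = - \frac{8894 - 11732}{9} = \left(- \frac{1}{9}\right) \left(-2838\right) = \frac{946}{3} \approx 315.33$)
$j - 15709 = \frac{946}{3} - 15709 = - \frac{46181}{3}$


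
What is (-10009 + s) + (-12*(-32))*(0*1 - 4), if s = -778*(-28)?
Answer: 10239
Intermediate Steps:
s = 21784
(-10009 + s) + (-12*(-32))*(0*1 - 4) = (-10009 + 21784) + (-12*(-32))*(0*1 - 4) = 11775 + 384*(0 - 4) = 11775 + 384*(-4) = 11775 - 1536 = 10239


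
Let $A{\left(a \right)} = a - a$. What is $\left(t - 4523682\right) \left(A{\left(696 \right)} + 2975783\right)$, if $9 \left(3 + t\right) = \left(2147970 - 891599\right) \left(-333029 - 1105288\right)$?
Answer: $-597504321108127164$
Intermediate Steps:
$A{\left(a \right)} = 0$
$t = -200784418626$ ($t = -3 + \frac{\left(2147970 - 891599\right) \left(-333029 - 1105288\right)}{9} = -3 + \frac{1256371 \left(-1438317\right)}{9} = -3 + \frac{1}{9} \left(-1807059767607\right) = -3 - 200784418623 = -200784418626$)
$\left(t - 4523682\right) \left(A{\left(696 \right)} + 2975783\right) = \left(-200784418626 - 4523682\right) \left(0 + 2975783\right) = \left(-200788942308\right) 2975783 = -597504321108127164$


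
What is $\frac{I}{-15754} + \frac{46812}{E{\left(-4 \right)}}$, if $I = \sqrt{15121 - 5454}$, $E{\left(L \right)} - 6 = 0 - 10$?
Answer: $-11703 - \frac{\sqrt{9667}}{15754} \approx -11703.0$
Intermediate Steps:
$E{\left(L \right)} = -4$ ($E{\left(L \right)} = 6 + \left(0 - 10\right) = 6 - 10 = -4$)
$I = \sqrt{9667} \approx 98.321$
$\frac{I}{-15754} + \frac{46812}{E{\left(-4 \right)}} = \frac{\sqrt{9667}}{-15754} + \frac{46812}{-4} = \sqrt{9667} \left(- \frac{1}{15754}\right) + 46812 \left(- \frac{1}{4}\right) = - \frac{\sqrt{9667}}{15754} - 11703 = -11703 - \frac{\sqrt{9667}}{15754}$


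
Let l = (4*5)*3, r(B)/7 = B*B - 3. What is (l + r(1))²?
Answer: 2116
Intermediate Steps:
r(B) = -21 + 7*B² (r(B) = 7*(B*B - 3) = 7*(B² - 3) = 7*(-3 + B²) = -21 + 7*B²)
l = 60 (l = 20*3 = 60)
(l + r(1))² = (60 + (-21 + 7*1²))² = (60 + (-21 + 7*1))² = (60 + (-21 + 7))² = (60 - 14)² = 46² = 2116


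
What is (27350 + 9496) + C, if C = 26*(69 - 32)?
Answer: 37808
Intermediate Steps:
C = 962 (C = 26*37 = 962)
(27350 + 9496) + C = (27350 + 9496) + 962 = 36846 + 962 = 37808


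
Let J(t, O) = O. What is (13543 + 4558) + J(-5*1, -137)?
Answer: 17964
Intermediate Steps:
(13543 + 4558) + J(-5*1, -137) = (13543 + 4558) - 137 = 18101 - 137 = 17964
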